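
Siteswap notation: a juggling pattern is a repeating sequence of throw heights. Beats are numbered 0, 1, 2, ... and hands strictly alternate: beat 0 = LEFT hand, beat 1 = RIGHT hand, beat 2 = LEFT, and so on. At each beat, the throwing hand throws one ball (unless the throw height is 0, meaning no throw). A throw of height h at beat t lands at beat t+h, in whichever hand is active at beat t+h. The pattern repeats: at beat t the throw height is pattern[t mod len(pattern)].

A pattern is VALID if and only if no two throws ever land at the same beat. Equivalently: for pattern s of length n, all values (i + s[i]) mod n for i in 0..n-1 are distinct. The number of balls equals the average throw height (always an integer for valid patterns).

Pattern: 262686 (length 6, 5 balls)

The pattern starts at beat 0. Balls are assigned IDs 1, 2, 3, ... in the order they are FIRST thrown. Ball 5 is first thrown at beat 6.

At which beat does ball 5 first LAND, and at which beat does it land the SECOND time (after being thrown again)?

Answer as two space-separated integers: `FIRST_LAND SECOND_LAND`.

Answer: 8 10

Derivation:
Beat 0 (L): throw ball1 h=2 -> lands@2:L; in-air after throw: [b1@2:L]
Beat 1 (R): throw ball2 h=6 -> lands@7:R; in-air after throw: [b1@2:L b2@7:R]
Beat 2 (L): throw ball1 h=2 -> lands@4:L; in-air after throw: [b1@4:L b2@7:R]
Beat 3 (R): throw ball3 h=6 -> lands@9:R; in-air after throw: [b1@4:L b2@7:R b3@9:R]
Beat 4 (L): throw ball1 h=8 -> lands@12:L; in-air after throw: [b2@7:R b3@9:R b1@12:L]
Beat 5 (R): throw ball4 h=6 -> lands@11:R; in-air after throw: [b2@7:R b3@9:R b4@11:R b1@12:L]
Beat 6 (L): throw ball5 h=2 -> lands@8:L; in-air after throw: [b2@7:R b5@8:L b3@9:R b4@11:R b1@12:L]
Beat 7 (R): throw ball2 h=6 -> lands@13:R; in-air after throw: [b5@8:L b3@9:R b4@11:R b1@12:L b2@13:R]
Beat 8 (L): throw ball5 h=2 -> lands@10:L; in-air after throw: [b3@9:R b5@10:L b4@11:R b1@12:L b2@13:R]
Beat 9 (R): throw ball3 h=6 -> lands@15:R; in-air after throw: [b5@10:L b4@11:R b1@12:L b2@13:R b3@15:R]
Beat 10 (L): throw ball5 h=8 -> lands@18:L; in-air after throw: [b4@11:R b1@12:L b2@13:R b3@15:R b5@18:L]
Ball 5: thrown@6 h=2 -> first land @8; rethrown@8 h=2 -> second land @10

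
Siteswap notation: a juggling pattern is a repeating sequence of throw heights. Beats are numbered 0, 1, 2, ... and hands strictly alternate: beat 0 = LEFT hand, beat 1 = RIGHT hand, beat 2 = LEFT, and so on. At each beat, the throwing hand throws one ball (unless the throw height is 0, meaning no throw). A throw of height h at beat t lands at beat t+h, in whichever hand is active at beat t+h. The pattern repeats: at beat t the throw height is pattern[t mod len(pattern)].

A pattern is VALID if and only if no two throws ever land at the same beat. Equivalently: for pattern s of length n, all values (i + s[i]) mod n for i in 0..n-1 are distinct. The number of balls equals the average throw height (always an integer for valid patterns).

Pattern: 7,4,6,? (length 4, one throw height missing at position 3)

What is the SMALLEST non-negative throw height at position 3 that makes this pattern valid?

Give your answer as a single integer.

Answer: 3

Derivation:
i=0: (0 + 7) mod 4 = 3
i=1: (1 + 4) mod 4 = 1
i=2: (2 + 6) mod 4 = 0
i=3: s[i]=? (unknown)
Known residues: [0, 1, 3]; need a permutation of 0..3, so missing residue r = 2
Need (3 + s) mod 4 = 2; smallest s = (2 - 3) mod 4 = 3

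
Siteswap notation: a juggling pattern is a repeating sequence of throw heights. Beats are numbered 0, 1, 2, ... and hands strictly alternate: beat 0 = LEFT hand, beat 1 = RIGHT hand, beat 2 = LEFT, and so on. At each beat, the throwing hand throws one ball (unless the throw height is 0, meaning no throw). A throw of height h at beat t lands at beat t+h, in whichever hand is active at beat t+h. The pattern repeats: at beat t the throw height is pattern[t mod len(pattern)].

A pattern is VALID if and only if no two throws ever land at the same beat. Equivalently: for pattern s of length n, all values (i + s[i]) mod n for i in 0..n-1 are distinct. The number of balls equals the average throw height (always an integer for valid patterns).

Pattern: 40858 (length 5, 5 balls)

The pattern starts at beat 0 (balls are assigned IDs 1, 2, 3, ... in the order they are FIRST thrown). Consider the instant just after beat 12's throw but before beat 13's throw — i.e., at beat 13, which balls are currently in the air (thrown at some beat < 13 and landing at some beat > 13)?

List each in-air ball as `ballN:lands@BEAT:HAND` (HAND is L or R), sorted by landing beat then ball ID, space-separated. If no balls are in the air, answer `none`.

Answer: ball2:lands@14:L ball5:lands@15:R ball4:lands@17:R ball1:lands@20:L

Derivation:
Beat 0 (L): throw ball1 h=4 -> lands@4:L; in-air after throw: [b1@4:L]
Beat 2 (L): throw ball2 h=8 -> lands@10:L; in-air after throw: [b1@4:L b2@10:L]
Beat 3 (R): throw ball3 h=5 -> lands@8:L; in-air after throw: [b1@4:L b3@8:L b2@10:L]
Beat 4 (L): throw ball1 h=8 -> lands@12:L; in-air after throw: [b3@8:L b2@10:L b1@12:L]
Beat 5 (R): throw ball4 h=4 -> lands@9:R; in-air after throw: [b3@8:L b4@9:R b2@10:L b1@12:L]
Beat 7 (R): throw ball5 h=8 -> lands@15:R; in-air after throw: [b3@8:L b4@9:R b2@10:L b1@12:L b5@15:R]
Beat 8 (L): throw ball3 h=5 -> lands@13:R; in-air after throw: [b4@9:R b2@10:L b1@12:L b3@13:R b5@15:R]
Beat 9 (R): throw ball4 h=8 -> lands@17:R; in-air after throw: [b2@10:L b1@12:L b3@13:R b5@15:R b4@17:R]
Beat 10 (L): throw ball2 h=4 -> lands@14:L; in-air after throw: [b1@12:L b3@13:R b2@14:L b5@15:R b4@17:R]
Beat 12 (L): throw ball1 h=8 -> lands@20:L; in-air after throw: [b3@13:R b2@14:L b5@15:R b4@17:R b1@20:L]
Beat 13 (R): throw ball3 h=5 -> lands@18:L; in-air after throw: [b2@14:L b5@15:R b4@17:R b3@18:L b1@20:L]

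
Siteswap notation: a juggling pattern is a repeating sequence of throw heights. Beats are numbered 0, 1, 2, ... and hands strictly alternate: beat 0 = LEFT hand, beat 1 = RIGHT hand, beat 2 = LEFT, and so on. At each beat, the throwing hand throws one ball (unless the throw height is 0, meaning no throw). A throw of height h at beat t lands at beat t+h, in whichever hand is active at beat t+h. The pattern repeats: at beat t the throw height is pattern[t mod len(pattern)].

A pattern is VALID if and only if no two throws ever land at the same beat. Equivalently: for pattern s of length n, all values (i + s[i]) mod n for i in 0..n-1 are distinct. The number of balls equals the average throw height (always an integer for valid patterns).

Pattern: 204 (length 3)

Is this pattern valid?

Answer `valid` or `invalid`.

i=0: (i + s[i]) mod n = (0 + 2) mod 3 = 2
i=1: (i + s[i]) mod n = (1 + 0) mod 3 = 1
i=2: (i + s[i]) mod n = (2 + 4) mod 3 = 0
Residues: [2, 1, 0], distinct: True

Answer: valid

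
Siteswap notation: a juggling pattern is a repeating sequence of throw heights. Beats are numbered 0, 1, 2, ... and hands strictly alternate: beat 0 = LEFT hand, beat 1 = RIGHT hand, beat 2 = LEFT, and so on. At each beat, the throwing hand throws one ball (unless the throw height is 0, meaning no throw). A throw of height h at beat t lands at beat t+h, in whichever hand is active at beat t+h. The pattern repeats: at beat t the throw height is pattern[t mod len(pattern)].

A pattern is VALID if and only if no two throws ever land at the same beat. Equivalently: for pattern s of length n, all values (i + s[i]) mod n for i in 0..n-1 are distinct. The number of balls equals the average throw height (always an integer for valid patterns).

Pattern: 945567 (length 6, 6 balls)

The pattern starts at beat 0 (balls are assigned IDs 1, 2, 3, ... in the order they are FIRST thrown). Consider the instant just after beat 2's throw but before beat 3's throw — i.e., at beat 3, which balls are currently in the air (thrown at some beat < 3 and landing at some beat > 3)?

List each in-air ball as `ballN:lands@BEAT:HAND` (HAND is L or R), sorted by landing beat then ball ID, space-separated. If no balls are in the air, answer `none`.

Beat 0 (L): throw ball1 h=9 -> lands@9:R; in-air after throw: [b1@9:R]
Beat 1 (R): throw ball2 h=4 -> lands@5:R; in-air after throw: [b2@5:R b1@9:R]
Beat 2 (L): throw ball3 h=5 -> lands@7:R; in-air after throw: [b2@5:R b3@7:R b1@9:R]
Beat 3 (R): throw ball4 h=5 -> lands@8:L; in-air after throw: [b2@5:R b3@7:R b4@8:L b1@9:R]

Answer: ball2:lands@5:R ball3:lands@7:R ball1:lands@9:R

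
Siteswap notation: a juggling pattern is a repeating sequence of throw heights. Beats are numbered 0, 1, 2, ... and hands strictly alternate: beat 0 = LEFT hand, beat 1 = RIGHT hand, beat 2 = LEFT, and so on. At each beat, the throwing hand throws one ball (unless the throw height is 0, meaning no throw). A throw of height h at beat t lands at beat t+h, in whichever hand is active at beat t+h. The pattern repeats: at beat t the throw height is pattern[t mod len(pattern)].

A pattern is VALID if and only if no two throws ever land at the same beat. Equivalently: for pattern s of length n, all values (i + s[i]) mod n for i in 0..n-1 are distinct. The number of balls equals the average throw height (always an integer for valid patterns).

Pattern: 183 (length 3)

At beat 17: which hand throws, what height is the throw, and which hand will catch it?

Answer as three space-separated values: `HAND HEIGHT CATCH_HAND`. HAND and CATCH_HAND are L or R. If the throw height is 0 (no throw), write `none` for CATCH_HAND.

Beat 17: 17 mod 2 = 1, so hand = R
Throw height = pattern[17 mod 3] = pattern[2] = 3
Lands at beat 17+3=20, 20 mod 2 = 0, so catch hand = L

Answer: R 3 L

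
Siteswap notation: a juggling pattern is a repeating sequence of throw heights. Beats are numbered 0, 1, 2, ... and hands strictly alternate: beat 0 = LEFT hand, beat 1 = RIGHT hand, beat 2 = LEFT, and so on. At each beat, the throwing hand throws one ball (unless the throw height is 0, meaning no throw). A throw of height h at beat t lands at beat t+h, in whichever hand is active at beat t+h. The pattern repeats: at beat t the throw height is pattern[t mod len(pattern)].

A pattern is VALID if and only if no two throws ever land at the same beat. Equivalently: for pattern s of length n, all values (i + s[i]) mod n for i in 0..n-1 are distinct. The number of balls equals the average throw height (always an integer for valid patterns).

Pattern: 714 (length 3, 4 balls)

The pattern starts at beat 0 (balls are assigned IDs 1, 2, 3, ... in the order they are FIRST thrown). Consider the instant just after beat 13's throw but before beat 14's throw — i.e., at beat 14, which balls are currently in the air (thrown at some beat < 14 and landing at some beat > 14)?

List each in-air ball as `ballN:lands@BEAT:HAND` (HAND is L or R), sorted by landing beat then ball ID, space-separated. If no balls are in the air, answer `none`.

Beat 0 (L): throw ball1 h=7 -> lands@7:R; in-air after throw: [b1@7:R]
Beat 1 (R): throw ball2 h=1 -> lands@2:L; in-air after throw: [b2@2:L b1@7:R]
Beat 2 (L): throw ball2 h=4 -> lands@6:L; in-air after throw: [b2@6:L b1@7:R]
Beat 3 (R): throw ball3 h=7 -> lands@10:L; in-air after throw: [b2@6:L b1@7:R b3@10:L]
Beat 4 (L): throw ball4 h=1 -> lands@5:R; in-air after throw: [b4@5:R b2@6:L b1@7:R b3@10:L]
Beat 5 (R): throw ball4 h=4 -> lands@9:R; in-air after throw: [b2@6:L b1@7:R b4@9:R b3@10:L]
Beat 6 (L): throw ball2 h=7 -> lands@13:R; in-air after throw: [b1@7:R b4@9:R b3@10:L b2@13:R]
Beat 7 (R): throw ball1 h=1 -> lands@8:L; in-air after throw: [b1@8:L b4@9:R b3@10:L b2@13:R]
Beat 8 (L): throw ball1 h=4 -> lands@12:L; in-air after throw: [b4@9:R b3@10:L b1@12:L b2@13:R]
Beat 9 (R): throw ball4 h=7 -> lands@16:L; in-air after throw: [b3@10:L b1@12:L b2@13:R b4@16:L]
Beat 10 (L): throw ball3 h=1 -> lands@11:R; in-air after throw: [b3@11:R b1@12:L b2@13:R b4@16:L]
Beat 11 (R): throw ball3 h=4 -> lands@15:R; in-air after throw: [b1@12:L b2@13:R b3@15:R b4@16:L]
Beat 12 (L): throw ball1 h=7 -> lands@19:R; in-air after throw: [b2@13:R b3@15:R b4@16:L b1@19:R]
Beat 13 (R): throw ball2 h=1 -> lands@14:L; in-air after throw: [b2@14:L b3@15:R b4@16:L b1@19:R]
Beat 14 (L): throw ball2 h=4 -> lands@18:L; in-air after throw: [b3@15:R b4@16:L b2@18:L b1@19:R]

Answer: ball3:lands@15:R ball4:lands@16:L ball1:lands@19:R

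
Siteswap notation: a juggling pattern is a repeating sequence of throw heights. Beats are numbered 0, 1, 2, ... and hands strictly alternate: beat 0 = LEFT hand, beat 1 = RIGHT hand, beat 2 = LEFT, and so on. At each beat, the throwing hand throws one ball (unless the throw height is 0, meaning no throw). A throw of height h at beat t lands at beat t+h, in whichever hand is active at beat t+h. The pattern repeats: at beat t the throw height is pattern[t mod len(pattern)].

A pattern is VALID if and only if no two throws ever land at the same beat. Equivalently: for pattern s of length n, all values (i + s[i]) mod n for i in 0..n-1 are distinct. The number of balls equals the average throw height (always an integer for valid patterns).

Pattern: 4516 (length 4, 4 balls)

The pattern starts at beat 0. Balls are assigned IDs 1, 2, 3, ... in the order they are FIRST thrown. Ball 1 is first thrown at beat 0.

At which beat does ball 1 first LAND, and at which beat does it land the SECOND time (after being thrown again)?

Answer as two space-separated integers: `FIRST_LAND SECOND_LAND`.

Beat 0 (L): throw ball1 h=4 -> lands@4:L; in-air after throw: [b1@4:L]
Beat 1 (R): throw ball2 h=5 -> lands@6:L; in-air after throw: [b1@4:L b2@6:L]
Beat 2 (L): throw ball3 h=1 -> lands@3:R; in-air after throw: [b3@3:R b1@4:L b2@6:L]
Beat 3 (R): throw ball3 h=6 -> lands@9:R; in-air after throw: [b1@4:L b2@6:L b3@9:R]
Beat 4 (L): throw ball1 h=4 -> lands@8:L; in-air after throw: [b2@6:L b1@8:L b3@9:R]
Beat 5 (R): throw ball4 h=5 -> lands@10:L; in-air after throw: [b2@6:L b1@8:L b3@9:R b4@10:L]
Beat 6 (L): throw ball2 h=1 -> lands@7:R; in-air after throw: [b2@7:R b1@8:L b3@9:R b4@10:L]
Beat 7 (R): throw ball2 h=6 -> lands@13:R; in-air after throw: [b1@8:L b3@9:R b4@10:L b2@13:R]
Beat 8 (L): throw ball1 h=4 -> lands@12:L; in-air after throw: [b3@9:R b4@10:L b1@12:L b2@13:R]
Ball 1: thrown@0 h=4 -> first land @4; rethrown@4 h=4 -> second land @8

Answer: 4 8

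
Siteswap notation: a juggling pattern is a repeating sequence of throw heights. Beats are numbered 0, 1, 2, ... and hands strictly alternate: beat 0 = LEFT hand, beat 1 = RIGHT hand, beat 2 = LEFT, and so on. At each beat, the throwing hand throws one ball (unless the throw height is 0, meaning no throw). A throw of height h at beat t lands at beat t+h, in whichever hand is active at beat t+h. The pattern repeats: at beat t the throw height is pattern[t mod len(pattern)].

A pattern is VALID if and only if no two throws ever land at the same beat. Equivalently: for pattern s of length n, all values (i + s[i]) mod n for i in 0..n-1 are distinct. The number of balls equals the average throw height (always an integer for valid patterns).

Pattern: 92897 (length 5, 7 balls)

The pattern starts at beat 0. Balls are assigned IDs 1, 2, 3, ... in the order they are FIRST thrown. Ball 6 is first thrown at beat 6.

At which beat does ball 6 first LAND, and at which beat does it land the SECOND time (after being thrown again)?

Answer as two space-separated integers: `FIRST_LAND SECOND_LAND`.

Beat 0 (L): throw ball1 h=9 -> lands@9:R; in-air after throw: [b1@9:R]
Beat 1 (R): throw ball2 h=2 -> lands@3:R; in-air after throw: [b2@3:R b1@9:R]
Beat 2 (L): throw ball3 h=8 -> lands@10:L; in-air after throw: [b2@3:R b1@9:R b3@10:L]
Beat 3 (R): throw ball2 h=9 -> lands@12:L; in-air after throw: [b1@9:R b3@10:L b2@12:L]
Beat 4 (L): throw ball4 h=7 -> lands@11:R; in-air after throw: [b1@9:R b3@10:L b4@11:R b2@12:L]
Beat 5 (R): throw ball5 h=9 -> lands@14:L; in-air after throw: [b1@9:R b3@10:L b4@11:R b2@12:L b5@14:L]
Beat 6 (L): throw ball6 h=2 -> lands@8:L; in-air after throw: [b6@8:L b1@9:R b3@10:L b4@11:R b2@12:L b5@14:L]
Beat 7 (R): throw ball7 h=8 -> lands@15:R; in-air after throw: [b6@8:L b1@9:R b3@10:L b4@11:R b2@12:L b5@14:L b7@15:R]
Beat 8 (L): throw ball6 h=9 -> lands@17:R; in-air after throw: [b1@9:R b3@10:L b4@11:R b2@12:L b5@14:L b7@15:R b6@17:R]
Beat 9 (R): throw ball1 h=7 -> lands@16:L; in-air after throw: [b3@10:L b4@11:R b2@12:L b5@14:L b7@15:R b1@16:L b6@17:R]
Beat 10 (L): throw ball3 h=9 -> lands@19:R; in-air after throw: [b4@11:R b2@12:L b5@14:L b7@15:R b1@16:L b6@17:R b3@19:R]
Beat 11 (R): throw ball4 h=2 -> lands@13:R; in-air after throw: [b2@12:L b4@13:R b5@14:L b7@15:R b1@16:L b6@17:R b3@19:R]
Beat 12 (L): throw ball2 h=8 -> lands@20:L; in-air after throw: [b4@13:R b5@14:L b7@15:R b1@16:L b6@17:R b3@19:R b2@20:L]
Beat 13 (R): throw ball4 h=9 -> lands@22:L; in-air after throw: [b5@14:L b7@15:R b1@16:L b6@17:R b3@19:R b2@20:L b4@22:L]
Beat 14 (L): throw ball5 h=7 -> lands@21:R; in-air after throw: [b7@15:R b1@16:L b6@17:R b3@19:R b2@20:L b5@21:R b4@22:L]
Beat 15 (R): throw ball7 h=9 -> lands@24:L; in-air after throw: [b1@16:L b6@17:R b3@19:R b2@20:L b5@21:R b4@22:L b7@24:L]
Beat 16 (L): throw ball1 h=2 -> lands@18:L; in-air after throw: [b6@17:R b1@18:L b3@19:R b2@20:L b5@21:R b4@22:L b7@24:L]
Beat 17 (R): throw ball6 h=8 -> lands@25:R; in-air after throw: [b1@18:L b3@19:R b2@20:L b5@21:R b4@22:L b7@24:L b6@25:R]
Ball 6: thrown@6 h=2 -> first land @8; rethrown@8 h=9 -> second land @17

Answer: 8 17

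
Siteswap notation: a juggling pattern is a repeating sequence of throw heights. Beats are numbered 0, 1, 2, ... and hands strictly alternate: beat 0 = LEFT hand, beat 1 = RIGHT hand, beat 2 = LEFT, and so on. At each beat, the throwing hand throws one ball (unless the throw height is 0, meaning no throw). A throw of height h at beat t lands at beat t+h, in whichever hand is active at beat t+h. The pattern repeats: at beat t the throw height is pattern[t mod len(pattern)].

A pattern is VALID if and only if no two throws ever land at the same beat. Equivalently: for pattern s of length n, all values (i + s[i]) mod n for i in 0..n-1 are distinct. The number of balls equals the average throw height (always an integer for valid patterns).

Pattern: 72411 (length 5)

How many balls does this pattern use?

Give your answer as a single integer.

Pattern = [7, 2, 4, 1, 1], length n = 5
  position 0: throw height = 7, running sum = 7
  position 1: throw height = 2, running sum = 9
  position 2: throw height = 4, running sum = 13
  position 3: throw height = 1, running sum = 14
  position 4: throw height = 1, running sum = 15
Total sum = 15; balls = sum / n = 15 / 5 = 3

Answer: 3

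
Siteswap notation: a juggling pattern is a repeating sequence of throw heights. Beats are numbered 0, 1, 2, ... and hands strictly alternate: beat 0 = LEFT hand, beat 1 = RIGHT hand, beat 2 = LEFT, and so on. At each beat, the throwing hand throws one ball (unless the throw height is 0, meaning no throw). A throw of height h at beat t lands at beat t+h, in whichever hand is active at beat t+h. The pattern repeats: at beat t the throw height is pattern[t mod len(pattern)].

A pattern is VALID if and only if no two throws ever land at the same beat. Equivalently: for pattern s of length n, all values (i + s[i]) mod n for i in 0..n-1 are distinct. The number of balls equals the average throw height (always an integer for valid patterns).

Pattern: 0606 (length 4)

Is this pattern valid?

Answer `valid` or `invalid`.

i=0: (i + s[i]) mod n = (0 + 0) mod 4 = 0
i=1: (i + s[i]) mod n = (1 + 6) mod 4 = 3
i=2: (i + s[i]) mod n = (2 + 0) mod 4 = 2
i=3: (i + s[i]) mod n = (3 + 6) mod 4 = 1
Residues: [0, 3, 2, 1], distinct: True

Answer: valid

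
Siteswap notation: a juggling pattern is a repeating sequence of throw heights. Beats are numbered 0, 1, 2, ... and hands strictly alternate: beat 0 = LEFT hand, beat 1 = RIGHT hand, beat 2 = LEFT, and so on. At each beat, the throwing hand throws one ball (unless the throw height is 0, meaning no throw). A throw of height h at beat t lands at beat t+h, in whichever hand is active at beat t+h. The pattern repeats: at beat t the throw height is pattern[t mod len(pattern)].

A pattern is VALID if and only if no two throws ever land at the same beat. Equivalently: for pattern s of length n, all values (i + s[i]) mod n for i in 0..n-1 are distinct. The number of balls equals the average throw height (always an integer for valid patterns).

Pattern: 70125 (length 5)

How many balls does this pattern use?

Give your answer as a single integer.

Pattern = [7, 0, 1, 2, 5], length n = 5
  position 0: throw height = 7, running sum = 7
  position 1: throw height = 0, running sum = 7
  position 2: throw height = 1, running sum = 8
  position 3: throw height = 2, running sum = 10
  position 4: throw height = 5, running sum = 15
Total sum = 15; balls = sum / n = 15 / 5 = 3

Answer: 3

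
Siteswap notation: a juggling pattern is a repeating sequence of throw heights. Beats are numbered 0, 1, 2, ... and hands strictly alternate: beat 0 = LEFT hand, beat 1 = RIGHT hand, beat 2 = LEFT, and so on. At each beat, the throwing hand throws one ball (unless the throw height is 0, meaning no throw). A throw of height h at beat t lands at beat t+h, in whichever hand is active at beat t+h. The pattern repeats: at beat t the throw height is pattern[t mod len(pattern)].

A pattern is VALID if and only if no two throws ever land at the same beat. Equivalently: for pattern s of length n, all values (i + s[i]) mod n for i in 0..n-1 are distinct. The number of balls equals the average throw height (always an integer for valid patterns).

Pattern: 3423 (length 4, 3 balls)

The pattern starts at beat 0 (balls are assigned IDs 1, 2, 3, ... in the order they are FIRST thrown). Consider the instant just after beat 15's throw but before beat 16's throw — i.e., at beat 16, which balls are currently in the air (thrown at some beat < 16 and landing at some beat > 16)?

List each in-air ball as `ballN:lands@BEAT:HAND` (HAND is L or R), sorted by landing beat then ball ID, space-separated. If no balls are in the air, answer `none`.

Answer: ball2:lands@17:R ball3:lands@18:L

Derivation:
Beat 0 (L): throw ball1 h=3 -> lands@3:R; in-air after throw: [b1@3:R]
Beat 1 (R): throw ball2 h=4 -> lands@5:R; in-air after throw: [b1@3:R b2@5:R]
Beat 2 (L): throw ball3 h=2 -> lands@4:L; in-air after throw: [b1@3:R b3@4:L b2@5:R]
Beat 3 (R): throw ball1 h=3 -> lands@6:L; in-air after throw: [b3@4:L b2@5:R b1@6:L]
Beat 4 (L): throw ball3 h=3 -> lands@7:R; in-air after throw: [b2@5:R b1@6:L b3@7:R]
Beat 5 (R): throw ball2 h=4 -> lands@9:R; in-air after throw: [b1@6:L b3@7:R b2@9:R]
Beat 6 (L): throw ball1 h=2 -> lands@8:L; in-air after throw: [b3@7:R b1@8:L b2@9:R]
Beat 7 (R): throw ball3 h=3 -> lands@10:L; in-air after throw: [b1@8:L b2@9:R b3@10:L]
Beat 8 (L): throw ball1 h=3 -> lands@11:R; in-air after throw: [b2@9:R b3@10:L b1@11:R]
Beat 9 (R): throw ball2 h=4 -> lands@13:R; in-air after throw: [b3@10:L b1@11:R b2@13:R]
Beat 10 (L): throw ball3 h=2 -> lands@12:L; in-air after throw: [b1@11:R b3@12:L b2@13:R]
Beat 11 (R): throw ball1 h=3 -> lands@14:L; in-air after throw: [b3@12:L b2@13:R b1@14:L]
Beat 12 (L): throw ball3 h=3 -> lands@15:R; in-air after throw: [b2@13:R b1@14:L b3@15:R]
Beat 13 (R): throw ball2 h=4 -> lands@17:R; in-air after throw: [b1@14:L b3@15:R b2@17:R]
Beat 14 (L): throw ball1 h=2 -> lands@16:L; in-air after throw: [b3@15:R b1@16:L b2@17:R]
Beat 15 (R): throw ball3 h=3 -> lands@18:L; in-air after throw: [b1@16:L b2@17:R b3@18:L]
Beat 16 (L): throw ball1 h=3 -> lands@19:R; in-air after throw: [b2@17:R b3@18:L b1@19:R]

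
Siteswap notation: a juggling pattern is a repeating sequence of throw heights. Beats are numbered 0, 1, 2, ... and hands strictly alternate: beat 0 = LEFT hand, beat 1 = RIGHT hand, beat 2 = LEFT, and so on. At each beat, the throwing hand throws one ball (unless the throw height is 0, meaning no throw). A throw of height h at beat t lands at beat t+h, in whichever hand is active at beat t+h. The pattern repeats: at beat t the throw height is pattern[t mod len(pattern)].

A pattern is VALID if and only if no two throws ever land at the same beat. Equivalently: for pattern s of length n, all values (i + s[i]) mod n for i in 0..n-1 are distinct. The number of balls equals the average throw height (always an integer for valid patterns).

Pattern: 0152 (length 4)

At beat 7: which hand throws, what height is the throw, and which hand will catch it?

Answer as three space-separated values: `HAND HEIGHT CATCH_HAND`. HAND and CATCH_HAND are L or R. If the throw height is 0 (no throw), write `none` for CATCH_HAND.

Beat 7: 7 mod 2 = 1, so hand = R
Throw height = pattern[7 mod 4] = pattern[3] = 2
Lands at beat 7+2=9, 9 mod 2 = 1, so catch hand = R

Answer: R 2 R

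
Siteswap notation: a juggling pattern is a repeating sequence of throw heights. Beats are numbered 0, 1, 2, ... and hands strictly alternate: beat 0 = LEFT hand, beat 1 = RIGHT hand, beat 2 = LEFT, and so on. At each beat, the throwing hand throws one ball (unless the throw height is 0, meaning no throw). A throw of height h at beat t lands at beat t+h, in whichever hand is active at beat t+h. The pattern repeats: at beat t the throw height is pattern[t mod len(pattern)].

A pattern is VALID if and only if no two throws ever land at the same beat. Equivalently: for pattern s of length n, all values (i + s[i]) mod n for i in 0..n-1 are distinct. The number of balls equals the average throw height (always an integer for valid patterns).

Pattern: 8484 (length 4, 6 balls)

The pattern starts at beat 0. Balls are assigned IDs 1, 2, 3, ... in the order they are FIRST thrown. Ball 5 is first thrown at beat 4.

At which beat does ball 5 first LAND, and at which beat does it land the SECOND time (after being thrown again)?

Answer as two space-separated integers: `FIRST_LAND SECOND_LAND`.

Beat 0 (L): throw ball1 h=8 -> lands@8:L; in-air after throw: [b1@8:L]
Beat 1 (R): throw ball2 h=4 -> lands@5:R; in-air after throw: [b2@5:R b1@8:L]
Beat 2 (L): throw ball3 h=8 -> lands@10:L; in-air after throw: [b2@5:R b1@8:L b3@10:L]
Beat 3 (R): throw ball4 h=4 -> lands@7:R; in-air after throw: [b2@5:R b4@7:R b1@8:L b3@10:L]
Beat 4 (L): throw ball5 h=8 -> lands@12:L; in-air after throw: [b2@5:R b4@7:R b1@8:L b3@10:L b5@12:L]
Beat 5 (R): throw ball2 h=4 -> lands@9:R; in-air after throw: [b4@7:R b1@8:L b2@9:R b3@10:L b5@12:L]
Beat 6 (L): throw ball6 h=8 -> lands@14:L; in-air after throw: [b4@7:R b1@8:L b2@9:R b3@10:L b5@12:L b6@14:L]
Beat 7 (R): throw ball4 h=4 -> lands@11:R; in-air after throw: [b1@8:L b2@9:R b3@10:L b4@11:R b5@12:L b6@14:L]
Beat 8 (L): throw ball1 h=8 -> lands@16:L; in-air after throw: [b2@9:R b3@10:L b4@11:R b5@12:L b6@14:L b1@16:L]
Beat 9 (R): throw ball2 h=4 -> lands@13:R; in-air after throw: [b3@10:L b4@11:R b5@12:L b2@13:R b6@14:L b1@16:L]
Beat 10 (L): throw ball3 h=8 -> lands@18:L; in-air after throw: [b4@11:R b5@12:L b2@13:R b6@14:L b1@16:L b3@18:L]
Beat 11 (R): throw ball4 h=4 -> lands@15:R; in-air after throw: [b5@12:L b2@13:R b6@14:L b4@15:R b1@16:L b3@18:L]
Beat 12 (L): throw ball5 h=8 -> lands@20:L; in-air after throw: [b2@13:R b6@14:L b4@15:R b1@16:L b3@18:L b5@20:L]
Beat 13 (R): throw ball2 h=4 -> lands@17:R; in-air after throw: [b6@14:L b4@15:R b1@16:L b2@17:R b3@18:L b5@20:L]
Beat 14 (L): throw ball6 h=8 -> lands@22:L; in-air after throw: [b4@15:R b1@16:L b2@17:R b3@18:L b5@20:L b6@22:L]
Beat 15 (R): throw ball4 h=4 -> lands@19:R; in-air after throw: [b1@16:L b2@17:R b3@18:L b4@19:R b5@20:L b6@22:L]
Beat 16 (L): throw ball1 h=8 -> lands@24:L; in-air after throw: [b2@17:R b3@18:L b4@19:R b5@20:L b6@22:L b1@24:L]
Beat 17 (R): throw ball2 h=4 -> lands@21:R; in-air after throw: [b3@18:L b4@19:R b5@20:L b2@21:R b6@22:L b1@24:L]
Beat 18 (L): throw ball3 h=8 -> lands@26:L; in-air after throw: [b4@19:R b5@20:L b2@21:R b6@22:L b1@24:L b3@26:L]
Ball 5: thrown@4 h=8 -> first land @12; rethrown@12 h=8 -> second land @20

Answer: 12 20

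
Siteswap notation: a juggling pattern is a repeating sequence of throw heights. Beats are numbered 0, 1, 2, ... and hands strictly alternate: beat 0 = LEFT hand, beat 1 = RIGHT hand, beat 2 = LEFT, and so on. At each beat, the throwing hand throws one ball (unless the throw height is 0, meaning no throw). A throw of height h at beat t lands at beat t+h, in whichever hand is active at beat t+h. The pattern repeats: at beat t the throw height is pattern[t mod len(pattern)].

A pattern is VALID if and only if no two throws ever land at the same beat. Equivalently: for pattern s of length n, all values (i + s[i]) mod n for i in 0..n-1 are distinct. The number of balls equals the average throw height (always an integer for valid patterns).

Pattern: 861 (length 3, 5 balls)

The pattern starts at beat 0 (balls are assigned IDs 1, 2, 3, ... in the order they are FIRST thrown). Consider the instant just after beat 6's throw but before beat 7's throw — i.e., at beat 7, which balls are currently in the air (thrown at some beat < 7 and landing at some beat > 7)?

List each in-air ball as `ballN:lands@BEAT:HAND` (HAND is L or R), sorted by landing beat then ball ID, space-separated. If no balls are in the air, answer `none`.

Beat 0 (L): throw ball1 h=8 -> lands@8:L; in-air after throw: [b1@8:L]
Beat 1 (R): throw ball2 h=6 -> lands@7:R; in-air after throw: [b2@7:R b1@8:L]
Beat 2 (L): throw ball3 h=1 -> lands@3:R; in-air after throw: [b3@3:R b2@7:R b1@8:L]
Beat 3 (R): throw ball3 h=8 -> lands@11:R; in-air after throw: [b2@7:R b1@8:L b3@11:R]
Beat 4 (L): throw ball4 h=6 -> lands@10:L; in-air after throw: [b2@7:R b1@8:L b4@10:L b3@11:R]
Beat 5 (R): throw ball5 h=1 -> lands@6:L; in-air after throw: [b5@6:L b2@7:R b1@8:L b4@10:L b3@11:R]
Beat 6 (L): throw ball5 h=8 -> lands@14:L; in-air after throw: [b2@7:R b1@8:L b4@10:L b3@11:R b5@14:L]
Beat 7 (R): throw ball2 h=6 -> lands@13:R; in-air after throw: [b1@8:L b4@10:L b3@11:R b2@13:R b5@14:L]

Answer: ball1:lands@8:L ball4:lands@10:L ball3:lands@11:R ball5:lands@14:L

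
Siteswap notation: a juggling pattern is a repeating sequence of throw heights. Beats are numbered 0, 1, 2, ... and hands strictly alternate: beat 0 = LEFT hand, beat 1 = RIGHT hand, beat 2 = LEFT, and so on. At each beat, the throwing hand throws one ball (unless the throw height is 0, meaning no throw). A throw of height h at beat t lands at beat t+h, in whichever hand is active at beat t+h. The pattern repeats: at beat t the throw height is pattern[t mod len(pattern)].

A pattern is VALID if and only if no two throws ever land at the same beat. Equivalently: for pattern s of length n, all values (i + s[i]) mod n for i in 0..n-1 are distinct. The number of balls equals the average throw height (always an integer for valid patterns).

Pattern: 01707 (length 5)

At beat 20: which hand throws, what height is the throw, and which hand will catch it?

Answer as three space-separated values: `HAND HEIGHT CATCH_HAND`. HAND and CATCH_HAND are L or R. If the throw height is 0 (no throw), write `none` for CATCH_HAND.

Beat 20: 20 mod 2 = 0, so hand = L
Throw height = pattern[20 mod 5] = pattern[0] = 0

Answer: L 0 none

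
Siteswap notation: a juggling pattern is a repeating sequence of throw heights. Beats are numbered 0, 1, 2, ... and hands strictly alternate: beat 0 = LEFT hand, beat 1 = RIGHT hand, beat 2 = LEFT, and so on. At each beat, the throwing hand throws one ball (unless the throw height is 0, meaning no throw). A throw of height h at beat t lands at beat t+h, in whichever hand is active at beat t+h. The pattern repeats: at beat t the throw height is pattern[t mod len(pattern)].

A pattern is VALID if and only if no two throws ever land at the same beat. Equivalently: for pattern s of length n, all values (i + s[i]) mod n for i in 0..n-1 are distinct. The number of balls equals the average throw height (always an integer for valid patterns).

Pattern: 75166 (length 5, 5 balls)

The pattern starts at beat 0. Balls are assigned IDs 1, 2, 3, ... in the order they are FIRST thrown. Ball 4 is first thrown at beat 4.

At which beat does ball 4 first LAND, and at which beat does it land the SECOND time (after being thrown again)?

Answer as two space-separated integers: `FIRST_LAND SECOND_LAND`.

Beat 0 (L): throw ball1 h=7 -> lands@7:R; in-air after throw: [b1@7:R]
Beat 1 (R): throw ball2 h=5 -> lands@6:L; in-air after throw: [b2@6:L b1@7:R]
Beat 2 (L): throw ball3 h=1 -> lands@3:R; in-air after throw: [b3@3:R b2@6:L b1@7:R]
Beat 3 (R): throw ball3 h=6 -> lands@9:R; in-air after throw: [b2@6:L b1@7:R b3@9:R]
Beat 4 (L): throw ball4 h=6 -> lands@10:L; in-air after throw: [b2@6:L b1@7:R b3@9:R b4@10:L]
Beat 5 (R): throw ball5 h=7 -> lands@12:L; in-air after throw: [b2@6:L b1@7:R b3@9:R b4@10:L b5@12:L]
Beat 6 (L): throw ball2 h=5 -> lands@11:R; in-air after throw: [b1@7:R b3@9:R b4@10:L b2@11:R b5@12:L]
Beat 7 (R): throw ball1 h=1 -> lands@8:L; in-air after throw: [b1@8:L b3@9:R b4@10:L b2@11:R b5@12:L]
Beat 8 (L): throw ball1 h=6 -> lands@14:L; in-air after throw: [b3@9:R b4@10:L b2@11:R b5@12:L b1@14:L]
Beat 9 (R): throw ball3 h=6 -> lands@15:R; in-air after throw: [b4@10:L b2@11:R b5@12:L b1@14:L b3@15:R]
Beat 10 (L): throw ball4 h=7 -> lands@17:R; in-air after throw: [b2@11:R b5@12:L b1@14:L b3@15:R b4@17:R]
Beat 11 (R): throw ball2 h=5 -> lands@16:L; in-air after throw: [b5@12:L b1@14:L b3@15:R b2@16:L b4@17:R]
Beat 12 (L): throw ball5 h=1 -> lands@13:R; in-air after throw: [b5@13:R b1@14:L b3@15:R b2@16:L b4@17:R]
Beat 13 (R): throw ball5 h=6 -> lands@19:R; in-air after throw: [b1@14:L b3@15:R b2@16:L b4@17:R b5@19:R]
Beat 14 (L): throw ball1 h=6 -> lands@20:L; in-air after throw: [b3@15:R b2@16:L b4@17:R b5@19:R b1@20:L]
Beat 15 (R): throw ball3 h=7 -> lands@22:L; in-air after throw: [b2@16:L b4@17:R b5@19:R b1@20:L b3@22:L]
Beat 16 (L): throw ball2 h=5 -> lands@21:R; in-air after throw: [b4@17:R b5@19:R b1@20:L b2@21:R b3@22:L]
Beat 17 (R): throw ball4 h=1 -> lands@18:L; in-air after throw: [b4@18:L b5@19:R b1@20:L b2@21:R b3@22:L]
Ball 4: thrown@4 h=6 -> first land @10; rethrown@10 h=7 -> second land @17

Answer: 10 17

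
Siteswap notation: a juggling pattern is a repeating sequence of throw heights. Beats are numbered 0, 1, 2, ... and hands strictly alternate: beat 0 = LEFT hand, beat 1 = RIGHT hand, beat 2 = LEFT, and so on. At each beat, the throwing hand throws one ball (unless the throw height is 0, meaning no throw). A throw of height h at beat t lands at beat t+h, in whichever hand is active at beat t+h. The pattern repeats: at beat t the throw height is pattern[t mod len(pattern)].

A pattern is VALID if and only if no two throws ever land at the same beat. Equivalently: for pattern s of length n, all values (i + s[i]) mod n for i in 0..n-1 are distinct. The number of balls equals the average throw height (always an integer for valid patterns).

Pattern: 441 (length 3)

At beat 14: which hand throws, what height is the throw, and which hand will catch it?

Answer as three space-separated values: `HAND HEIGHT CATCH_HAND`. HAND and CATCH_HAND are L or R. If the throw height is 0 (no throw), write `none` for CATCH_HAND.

Answer: L 1 R

Derivation:
Beat 14: 14 mod 2 = 0, so hand = L
Throw height = pattern[14 mod 3] = pattern[2] = 1
Lands at beat 14+1=15, 15 mod 2 = 1, so catch hand = R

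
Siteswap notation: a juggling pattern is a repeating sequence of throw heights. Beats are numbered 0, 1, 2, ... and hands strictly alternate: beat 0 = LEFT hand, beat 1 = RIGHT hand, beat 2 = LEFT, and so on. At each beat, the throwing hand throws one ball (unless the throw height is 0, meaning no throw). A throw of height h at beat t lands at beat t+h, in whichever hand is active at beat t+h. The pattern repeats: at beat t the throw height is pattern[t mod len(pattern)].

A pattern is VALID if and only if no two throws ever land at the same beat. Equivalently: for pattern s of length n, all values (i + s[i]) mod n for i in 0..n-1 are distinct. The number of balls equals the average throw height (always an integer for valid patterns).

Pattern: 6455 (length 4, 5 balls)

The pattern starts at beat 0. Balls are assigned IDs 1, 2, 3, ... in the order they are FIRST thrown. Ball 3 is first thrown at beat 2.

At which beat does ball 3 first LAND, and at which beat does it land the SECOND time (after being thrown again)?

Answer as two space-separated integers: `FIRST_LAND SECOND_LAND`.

Beat 0 (L): throw ball1 h=6 -> lands@6:L; in-air after throw: [b1@6:L]
Beat 1 (R): throw ball2 h=4 -> lands@5:R; in-air after throw: [b2@5:R b1@6:L]
Beat 2 (L): throw ball3 h=5 -> lands@7:R; in-air after throw: [b2@5:R b1@6:L b3@7:R]
Beat 3 (R): throw ball4 h=5 -> lands@8:L; in-air after throw: [b2@5:R b1@6:L b3@7:R b4@8:L]
Beat 4 (L): throw ball5 h=6 -> lands@10:L; in-air after throw: [b2@5:R b1@6:L b3@7:R b4@8:L b5@10:L]
Beat 5 (R): throw ball2 h=4 -> lands@9:R; in-air after throw: [b1@6:L b3@7:R b4@8:L b2@9:R b5@10:L]
Beat 6 (L): throw ball1 h=5 -> lands@11:R; in-air after throw: [b3@7:R b4@8:L b2@9:R b5@10:L b1@11:R]
Beat 7 (R): throw ball3 h=5 -> lands@12:L; in-air after throw: [b4@8:L b2@9:R b5@10:L b1@11:R b3@12:L]
Beat 8 (L): throw ball4 h=6 -> lands@14:L; in-air after throw: [b2@9:R b5@10:L b1@11:R b3@12:L b4@14:L]
Beat 9 (R): throw ball2 h=4 -> lands@13:R; in-air after throw: [b5@10:L b1@11:R b3@12:L b2@13:R b4@14:L]
Beat 10 (L): throw ball5 h=5 -> lands@15:R; in-air after throw: [b1@11:R b3@12:L b2@13:R b4@14:L b5@15:R]
Beat 11 (R): throw ball1 h=5 -> lands@16:L; in-air after throw: [b3@12:L b2@13:R b4@14:L b5@15:R b1@16:L]
Beat 12 (L): throw ball3 h=6 -> lands@18:L; in-air after throw: [b2@13:R b4@14:L b5@15:R b1@16:L b3@18:L]
Ball 3: thrown@2 h=5 -> first land @7; rethrown@7 h=5 -> second land @12

Answer: 7 12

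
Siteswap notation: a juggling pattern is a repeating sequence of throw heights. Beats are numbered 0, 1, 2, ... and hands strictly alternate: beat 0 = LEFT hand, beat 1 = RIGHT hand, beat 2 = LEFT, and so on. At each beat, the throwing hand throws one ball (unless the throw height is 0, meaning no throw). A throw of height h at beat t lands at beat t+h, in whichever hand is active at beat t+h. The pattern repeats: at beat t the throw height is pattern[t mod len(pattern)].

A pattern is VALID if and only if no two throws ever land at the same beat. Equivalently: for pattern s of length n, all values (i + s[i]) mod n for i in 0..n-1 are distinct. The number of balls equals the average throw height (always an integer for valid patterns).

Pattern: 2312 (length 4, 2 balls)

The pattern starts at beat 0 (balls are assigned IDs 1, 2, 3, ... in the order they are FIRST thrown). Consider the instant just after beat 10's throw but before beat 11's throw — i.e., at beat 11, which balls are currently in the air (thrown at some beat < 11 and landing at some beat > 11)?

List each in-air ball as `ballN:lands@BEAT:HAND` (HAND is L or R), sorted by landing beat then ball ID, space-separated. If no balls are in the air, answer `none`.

Answer: ball2:lands@12:L

Derivation:
Beat 0 (L): throw ball1 h=2 -> lands@2:L; in-air after throw: [b1@2:L]
Beat 1 (R): throw ball2 h=3 -> lands@4:L; in-air after throw: [b1@2:L b2@4:L]
Beat 2 (L): throw ball1 h=1 -> lands@3:R; in-air after throw: [b1@3:R b2@4:L]
Beat 3 (R): throw ball1 h=2 -> lands@5:R; in-air after throw: [b2@4:L b1@5:R]
Beat 4 (L): throw ball2 h=2 -> lands@6:L; in-air after throw: [b1@5:R b2@6:L]
Beat 5 (R): throw ball1 h=3 -> lands@8:L; in-air after throw: [b2@6:L b1@8:L]
Beat 6 (L): throw ball2 h=1 -> lands@7:R; in-air after throw: [b2@7:R b1@8:L]
Beat 7 (R): throw ball2 h=2 -> lands@9:R; in-air after throw: [b1@8:L b2@9:R]
Beat 8 (L): throw ball1 h=2 -> lands@10:L; in-air after throw: [b2@9:R b1@10:L]
Beat 9 (R): throw ball2 h=3 -> lands@12:L; in-air after throw: [b1@10:L b2@12:L]
Beat 10 (L): throw ball1 h=1 -> lands@11:R; in-air after throw: [b1@11:R b2@12:L]
Beat 11 (R): throw ball1 h=2 -> lands@13:R; in-air after throw: [b2@12:L b1@13:R]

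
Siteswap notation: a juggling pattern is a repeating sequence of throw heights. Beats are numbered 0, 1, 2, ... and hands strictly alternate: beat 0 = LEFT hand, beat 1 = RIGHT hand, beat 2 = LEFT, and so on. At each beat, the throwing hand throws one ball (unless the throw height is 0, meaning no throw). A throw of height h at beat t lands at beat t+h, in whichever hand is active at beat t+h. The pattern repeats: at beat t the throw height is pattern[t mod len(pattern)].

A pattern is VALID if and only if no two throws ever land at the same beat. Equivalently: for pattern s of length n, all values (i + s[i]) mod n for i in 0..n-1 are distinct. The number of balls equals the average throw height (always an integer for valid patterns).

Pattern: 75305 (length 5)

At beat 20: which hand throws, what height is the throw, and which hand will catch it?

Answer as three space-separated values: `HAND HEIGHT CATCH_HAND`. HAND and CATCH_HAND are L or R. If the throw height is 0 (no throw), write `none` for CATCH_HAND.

Answer: L 7 R

Derivation:
Beat 20: 20 mod 2 = 0, so hand = L
Throw height = pattern[20 mod 5] = pattern[0] = 7
Lands at beat 20+7=27, 27 mod 2 = 1, so catch hand = R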